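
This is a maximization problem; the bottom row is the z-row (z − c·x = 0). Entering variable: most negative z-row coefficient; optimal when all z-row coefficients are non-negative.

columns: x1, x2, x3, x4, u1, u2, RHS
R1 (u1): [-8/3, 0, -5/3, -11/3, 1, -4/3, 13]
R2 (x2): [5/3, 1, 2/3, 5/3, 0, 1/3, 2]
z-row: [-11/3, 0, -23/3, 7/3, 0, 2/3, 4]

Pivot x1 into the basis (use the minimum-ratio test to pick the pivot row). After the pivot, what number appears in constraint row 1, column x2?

8/5

Ratio test on column x1 — row 1: entry -8/3 ≤ 0; row 2: 2/(5/3) = 6/5. Minimum is 6/5 at row 2 (x2 leaves); pivot element 5/3.
Divide row 2 by 5/3; eliminate column x1 from the other rows.
Row 1 update in column x2: 0 − (-8/3)·(3/5) = 8/5.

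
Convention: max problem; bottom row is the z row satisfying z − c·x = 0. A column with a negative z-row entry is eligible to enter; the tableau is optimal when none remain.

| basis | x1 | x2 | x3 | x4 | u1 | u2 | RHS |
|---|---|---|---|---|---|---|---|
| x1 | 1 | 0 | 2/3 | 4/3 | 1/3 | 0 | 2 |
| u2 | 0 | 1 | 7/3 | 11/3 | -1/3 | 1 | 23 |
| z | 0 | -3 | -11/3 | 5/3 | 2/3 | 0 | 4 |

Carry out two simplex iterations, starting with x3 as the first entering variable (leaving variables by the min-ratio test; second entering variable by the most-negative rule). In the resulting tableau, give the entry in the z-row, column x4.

Ratio test on column x3 — row 1: 2/(2/3) = 3; row 2: 23/(7/3) = 69/7. Minimum is 3 at row 1 (x1 leaves); pivot element 2/3.
Divide row 1 by 2/3; eliminate column x3 from the other rows.
Second iteration: most negative z-row entry is -3 in column x2, so x2 enters.
Ratio test on column x2 — row 1: entry 0 ≤ 0; row 2: 16/1 = 16. Minimum is 16 at row 2 (u2 leaves); pivot element 1.
Divide row 2 by 1; eliminate column x2 from the other rows.
After both pivots, the entry at the z-row, column x4 is 6.

6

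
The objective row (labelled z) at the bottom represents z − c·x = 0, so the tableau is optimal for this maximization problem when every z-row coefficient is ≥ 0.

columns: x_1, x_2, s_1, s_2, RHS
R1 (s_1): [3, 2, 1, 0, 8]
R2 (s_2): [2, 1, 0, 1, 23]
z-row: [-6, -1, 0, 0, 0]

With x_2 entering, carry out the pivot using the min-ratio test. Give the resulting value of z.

4

Ratio test on column x_2 — row 1: 8/2 = 4; row 2: 23/1 = 23. Minimum is 4 at row 1 (s_1 leaves); pivot element 2.
Pivot on row 1; the z-row RHS becomes 0 − (-1)·4 = 4.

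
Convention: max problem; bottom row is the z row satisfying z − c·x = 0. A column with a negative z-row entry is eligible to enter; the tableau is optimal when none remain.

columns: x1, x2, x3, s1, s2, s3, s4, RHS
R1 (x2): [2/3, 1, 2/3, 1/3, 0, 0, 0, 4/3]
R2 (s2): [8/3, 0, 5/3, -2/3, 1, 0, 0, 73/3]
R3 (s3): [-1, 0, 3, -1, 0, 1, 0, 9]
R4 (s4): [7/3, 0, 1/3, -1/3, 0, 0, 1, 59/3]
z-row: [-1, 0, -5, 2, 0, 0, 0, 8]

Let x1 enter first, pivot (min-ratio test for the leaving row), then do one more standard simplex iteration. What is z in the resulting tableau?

Ratio test on column x1 — row 1: (4/3)/(2/3) = 2; row 2: (73/3)/(8/3) = 73/8; row 3: entry -1 ≤ 0; row 4: (59/3)/(7/3) = 59/7. Minimum is 2 at row 1 (x2 leaves); pivot element 2/3.
Pivot on row 1; the z-row RHS becomes 8 − (-1)·2 = 10.
Next entering variable (most negative z-row entry -4): x3.
Ratio test on column x3 — row 1: 2/1 = 2; row 2: entry -1 ≤ 0; row 3: 11/4 = 11/4; row 4: entry -2 ≤ 0. Minimum is 2 at row 1 (x1 leaves); pivot element 1.
After the second pivot the z-row RHS is 10 − (-4)·2 = 18.

18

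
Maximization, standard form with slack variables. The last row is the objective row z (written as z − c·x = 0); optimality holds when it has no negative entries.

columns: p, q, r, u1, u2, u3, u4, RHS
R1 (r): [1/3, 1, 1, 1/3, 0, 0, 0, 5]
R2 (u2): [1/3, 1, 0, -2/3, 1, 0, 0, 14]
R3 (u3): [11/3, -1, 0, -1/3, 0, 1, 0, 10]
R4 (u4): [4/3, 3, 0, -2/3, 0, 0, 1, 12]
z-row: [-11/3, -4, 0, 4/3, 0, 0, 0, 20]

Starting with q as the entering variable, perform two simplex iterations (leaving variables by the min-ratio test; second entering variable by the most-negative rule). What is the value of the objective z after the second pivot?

1570/37

Ratio test on column q — row 1: 5/1 = 5; row 2: 14/1 = 14; row 3: entry -1 ≤ 0; row 4: 12/3 = 4. Minimum is 4 at row 4 (u4 leaves); pivot element 3.
Pivot on row 4; the z-row RHS becomes 20 − (-4)·4 = 36.
Next entering variable (most negative z-row entry -17/9): p.
Ratio test on column p — row 1: entry -1/9 ≤ 0; row 2: entry -1/9 ≤ 0; row 3: 14/(37/9) = 126/37; row 4: 4/(4/9) = 9. Minimum is 126/37 at row 3 (u3 leaves); pivot element 37/9.
After the second pivot the z-row RHS is 36 − (-17/9)·(126/37) = 1570/37.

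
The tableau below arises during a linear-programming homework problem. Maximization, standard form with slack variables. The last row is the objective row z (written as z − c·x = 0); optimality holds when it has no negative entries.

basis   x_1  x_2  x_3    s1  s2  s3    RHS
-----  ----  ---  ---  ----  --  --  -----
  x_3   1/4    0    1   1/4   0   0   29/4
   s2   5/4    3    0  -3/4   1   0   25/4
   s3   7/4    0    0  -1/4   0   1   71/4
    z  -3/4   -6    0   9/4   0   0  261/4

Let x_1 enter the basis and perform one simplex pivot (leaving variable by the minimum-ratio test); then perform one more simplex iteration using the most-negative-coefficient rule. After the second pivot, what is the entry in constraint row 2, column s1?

-1/4

Ratio test on column x_1 — row 1: (29/4)/(1/4) = 29; row 2: (25/4)/(5/4) = 5; row 3: (71/4)/(7/4) = 71/7. Minimum is 5 at row 2 (s2 leaves); pivot element 5/4.
Divide row 2 by 5/4; eliminate column x_1 from the other rows.
Second iteration: most negative z-row entry is -21/5 in column x_2, so x_2 enters.
Ratio test on column x_2 — row 1: entry -3/5 ≤ 0; row 2: 5/(12/5) = 25/12; row 3: entry -21/5 ≤ 0. Minimum is 25/12 at row 2 (x_1 leaves); pivot element 12/5.
Divide row 2 by 12/5; eliminate column x_2 from the other rows.
After both pivots, the entry at constraint row 2, column s1 is -1/4.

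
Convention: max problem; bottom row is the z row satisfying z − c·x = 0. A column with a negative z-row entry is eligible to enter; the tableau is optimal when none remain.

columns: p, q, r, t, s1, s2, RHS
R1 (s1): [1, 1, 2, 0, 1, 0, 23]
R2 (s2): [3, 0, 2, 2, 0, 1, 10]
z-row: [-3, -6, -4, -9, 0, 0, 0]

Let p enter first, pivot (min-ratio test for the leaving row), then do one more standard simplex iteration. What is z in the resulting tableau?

45

Ratio test on column p — row 1: 23/1 = 23; row 2: 10/3 = 10/3. Minimum is 10/3 at row 2 (s2 leaves); pivot element 3.
Pivot on row 2; the z-row RHS becomes 0 − (-3)·(10/3) = 10.
Next entering variable (most negative z-row entry -7): t.
Ratio test on column t — row 1: entry -2/3 ≤ 0; row 2: (10/3)/(2/3) = 5. Minimum is 5 at row 2 (p leaves); pivot element 2/3.
After the second pivot the z-row RHS is 10 − (-7)·5 = 45.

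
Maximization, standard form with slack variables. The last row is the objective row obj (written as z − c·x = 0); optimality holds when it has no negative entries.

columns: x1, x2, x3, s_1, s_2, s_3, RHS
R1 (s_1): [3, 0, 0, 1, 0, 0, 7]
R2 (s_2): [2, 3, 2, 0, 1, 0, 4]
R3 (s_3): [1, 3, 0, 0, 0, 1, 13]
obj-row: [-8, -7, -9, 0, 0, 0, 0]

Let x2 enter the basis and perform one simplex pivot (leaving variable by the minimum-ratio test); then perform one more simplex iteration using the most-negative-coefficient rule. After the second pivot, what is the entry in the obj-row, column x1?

Ratio test on column x2 — row 1: entry 0 ≤ 0; row 2: 4/3 = 4/3; row 3: 13/3 = 13/3. Minimum is 4/3 at row 2 (s_2 leaves); pivot element 3.
Divide row 2 by 3; eliminate column x2 from the other rows.
Second iteration: most negative obj-row entry is -13/3 in column x3, so x3 enters.
Ratio test on column x3 — row 1: entry 0 ≤ 0; row 2: (4/3)/(2/3) = 2; row 3: entry -2 ≤ 0. Minimum is 2 at row 2 (x2 leaves); pivot element 2/3.
Divide row 2 by 2/3; eliminate column x3 from the other rows.
After both pivots, the entry at the obj-row, column x1 is 1.

1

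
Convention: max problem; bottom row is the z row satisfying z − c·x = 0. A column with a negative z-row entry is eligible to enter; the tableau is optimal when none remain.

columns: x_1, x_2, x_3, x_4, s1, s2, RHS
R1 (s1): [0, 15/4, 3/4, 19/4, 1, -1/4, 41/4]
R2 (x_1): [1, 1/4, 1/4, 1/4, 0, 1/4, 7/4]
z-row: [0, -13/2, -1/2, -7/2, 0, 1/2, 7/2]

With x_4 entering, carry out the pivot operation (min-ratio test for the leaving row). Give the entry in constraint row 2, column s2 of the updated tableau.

5/19

Ratio test on column x_4 — row 1: (41/4)/(19/4) = 41/19; row 2: (7/4)/(1/4) = 7. Minimum is 41/19 at row 1 (s1 leaves); pivot element 19/4.
Divide row 1 by 19/4; eliminate column x_4 from the other rows.
Row 2 update in column s2: 1/4 − (1/4)·(-1/19) = 5/19.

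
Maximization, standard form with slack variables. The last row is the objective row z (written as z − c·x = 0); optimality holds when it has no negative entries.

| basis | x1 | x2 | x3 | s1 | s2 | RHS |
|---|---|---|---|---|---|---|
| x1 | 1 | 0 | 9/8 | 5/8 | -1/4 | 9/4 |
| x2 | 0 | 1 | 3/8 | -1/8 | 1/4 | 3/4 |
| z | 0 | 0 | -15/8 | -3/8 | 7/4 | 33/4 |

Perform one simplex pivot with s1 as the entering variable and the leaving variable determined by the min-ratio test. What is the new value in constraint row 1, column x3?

Ratio test on column s1 — row 1: (9/4)/(5/8) = 18/5; row 2: entry -1/8 ≤ 0. Minimum is 18/5 at row 1 (x1 leaves); pivot element 5/8.
Divide row 1 by 5/8; eliminate column s1 from the other rows.
In the new row 1, the x3 entry is the old entry divided by the pivot: (9/8)/(5/8) = 9/5.

9/5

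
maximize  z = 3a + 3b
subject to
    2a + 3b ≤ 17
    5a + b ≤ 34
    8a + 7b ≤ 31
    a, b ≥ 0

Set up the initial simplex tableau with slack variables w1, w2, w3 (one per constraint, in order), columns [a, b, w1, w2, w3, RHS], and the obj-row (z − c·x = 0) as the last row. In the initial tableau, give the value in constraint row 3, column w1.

0

Slack w1 belongs to constraint 1; its column is the unit vector e_1, so the entry in row 3 is 0.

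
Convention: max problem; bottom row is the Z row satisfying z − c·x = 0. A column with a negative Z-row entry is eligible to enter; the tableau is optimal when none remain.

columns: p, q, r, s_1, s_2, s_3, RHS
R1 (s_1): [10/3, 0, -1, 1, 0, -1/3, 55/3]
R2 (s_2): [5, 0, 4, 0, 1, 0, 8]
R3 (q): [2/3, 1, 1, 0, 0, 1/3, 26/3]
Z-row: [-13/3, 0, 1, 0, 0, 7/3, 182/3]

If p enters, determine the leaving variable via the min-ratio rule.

Column p entries and ratios — s_1: (55/3)/(10/3) = 11/2; s_2: 8/5 = 8/5; q: (26/3)/(2/3) = 13.
Smallest ratio is 8/5 in the row of s_2, so s_2 leaves.

s_2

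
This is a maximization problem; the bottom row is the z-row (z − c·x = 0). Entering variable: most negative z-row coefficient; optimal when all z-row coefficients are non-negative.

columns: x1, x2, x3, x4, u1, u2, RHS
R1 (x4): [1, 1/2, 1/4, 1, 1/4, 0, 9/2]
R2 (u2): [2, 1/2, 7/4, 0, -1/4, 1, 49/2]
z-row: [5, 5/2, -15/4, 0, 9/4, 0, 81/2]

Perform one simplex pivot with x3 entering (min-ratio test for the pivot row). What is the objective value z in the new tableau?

Ratio test on column x3 — row 1: (9/2)/(1/4) = 18; row 2: (49/2)/(7/4) = 14. Minimum is 14 at row 2 (u2 leaves); pivot element 7/4.
Pivot on row 2; the z-row RHS becomes 81/2 − (-15/4)·14 = 93.

93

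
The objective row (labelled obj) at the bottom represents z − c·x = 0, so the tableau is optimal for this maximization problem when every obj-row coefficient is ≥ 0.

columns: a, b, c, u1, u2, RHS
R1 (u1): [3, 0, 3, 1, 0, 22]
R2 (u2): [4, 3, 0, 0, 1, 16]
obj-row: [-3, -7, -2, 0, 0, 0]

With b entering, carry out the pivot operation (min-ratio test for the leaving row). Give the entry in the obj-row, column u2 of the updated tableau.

Ratio test on column b — row 1: entry 0 ≤ 0; row 2: 16/3 = 16/3. Minimum is 16/3 at row 2 (u2 leaves); pivot element 3.
Divide row 2 by 3; eliminate column b from the other rows.
obj-row update in column u2: 0 − (-7)·(1/3) = 7/3.

7/3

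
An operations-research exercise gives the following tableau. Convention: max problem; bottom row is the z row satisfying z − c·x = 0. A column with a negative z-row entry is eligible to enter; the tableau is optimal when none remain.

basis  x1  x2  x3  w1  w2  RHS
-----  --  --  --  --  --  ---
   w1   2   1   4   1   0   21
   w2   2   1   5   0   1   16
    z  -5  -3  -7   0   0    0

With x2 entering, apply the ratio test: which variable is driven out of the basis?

w2

Column x2 entries and ratios — w1: 21/1 = 21; w2: 16/1 = 16.
Smallest ratio is 16 in the row of w2, so w2 leaves.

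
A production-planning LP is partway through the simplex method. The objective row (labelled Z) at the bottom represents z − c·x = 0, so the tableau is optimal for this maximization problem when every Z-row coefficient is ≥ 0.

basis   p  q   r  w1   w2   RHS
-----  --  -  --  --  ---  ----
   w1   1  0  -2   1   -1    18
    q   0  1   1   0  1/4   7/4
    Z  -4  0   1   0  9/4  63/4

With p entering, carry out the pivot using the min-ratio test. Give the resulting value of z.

351/4

Ratio test on column p — row 1: 18/1 = 18; row 2: entry 0 ≤ 0. Minimum is 18 at row 1 (w1 leaves); pivot element 1.
Pivot on row 1; the Z-row RHS becomes 63/4 − (-4)·18 = 351/4.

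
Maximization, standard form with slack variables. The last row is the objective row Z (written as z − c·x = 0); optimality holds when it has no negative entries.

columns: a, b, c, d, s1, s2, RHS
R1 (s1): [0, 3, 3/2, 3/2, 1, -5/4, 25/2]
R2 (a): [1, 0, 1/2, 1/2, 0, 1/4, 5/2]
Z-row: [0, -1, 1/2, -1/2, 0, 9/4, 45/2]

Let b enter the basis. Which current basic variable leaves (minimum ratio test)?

Column b entries and ratios — s1: (25/2)/3 = 25/6; a: 0 ≤ 0, skip.
Smallest ratio is 25/6 in the row of s1, so s1 leaves.

s1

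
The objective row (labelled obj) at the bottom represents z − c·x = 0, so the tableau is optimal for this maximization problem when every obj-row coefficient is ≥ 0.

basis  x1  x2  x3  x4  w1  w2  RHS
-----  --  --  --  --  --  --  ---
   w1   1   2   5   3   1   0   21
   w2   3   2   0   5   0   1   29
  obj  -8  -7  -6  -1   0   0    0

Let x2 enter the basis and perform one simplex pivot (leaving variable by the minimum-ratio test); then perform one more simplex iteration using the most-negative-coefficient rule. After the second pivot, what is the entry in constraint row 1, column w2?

-1/4

Ratio test on column x2 — row 1: 21/2 = 21/2; row 2: 29/2 = 29/2. Minimum is 21/2 at row 1 (w1 leaves); pivot element 2.
Divide row 1 by 2; eliminate column x2 from the other rows.
Second iteration: most negative obj-row entry is -9/2 in column x1, so x1 enters.
Ratio test on column x1 — row 1: (21/2)/(1/2) = 21; row 2: 8/2 = 4. Minimum is 4 at row 2 (w2 leaves); pivot element 2.
Divide row 2 by 2; eliminate column x1 from the other rows.
After both pivots, the entry at constraint row 1, column w2 is -1/4.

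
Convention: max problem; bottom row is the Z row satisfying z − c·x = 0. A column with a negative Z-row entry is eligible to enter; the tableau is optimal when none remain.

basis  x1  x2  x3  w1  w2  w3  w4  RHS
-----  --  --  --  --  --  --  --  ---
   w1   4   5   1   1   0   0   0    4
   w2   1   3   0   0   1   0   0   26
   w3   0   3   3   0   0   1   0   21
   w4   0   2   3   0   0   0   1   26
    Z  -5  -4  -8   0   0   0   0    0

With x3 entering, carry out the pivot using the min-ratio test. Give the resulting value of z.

32

Ratio test on column x3 — row 1: 4/1 = 4; row 2: entry 0 ≤ 0; row 3: 21/3 = 7; row 4: 26/3 = 26/3. Minimum is 4 at row 1 (w1 leaves); pivot element 1.
Pivot on row 1; the Z-row RHS becomes 0 − (-8)·4 = 32.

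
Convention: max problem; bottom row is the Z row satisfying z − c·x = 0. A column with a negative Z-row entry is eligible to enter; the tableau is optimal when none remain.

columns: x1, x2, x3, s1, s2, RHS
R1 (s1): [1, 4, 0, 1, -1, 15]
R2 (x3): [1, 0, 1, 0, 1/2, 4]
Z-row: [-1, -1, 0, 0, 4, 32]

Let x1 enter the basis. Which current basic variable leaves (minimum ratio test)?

Column x1 entries and ratios — s1: 15/1 = 15; x3: 4/1 = 4.
Smallest ratio is 4 in the row of x3, so x3 leaves.

x3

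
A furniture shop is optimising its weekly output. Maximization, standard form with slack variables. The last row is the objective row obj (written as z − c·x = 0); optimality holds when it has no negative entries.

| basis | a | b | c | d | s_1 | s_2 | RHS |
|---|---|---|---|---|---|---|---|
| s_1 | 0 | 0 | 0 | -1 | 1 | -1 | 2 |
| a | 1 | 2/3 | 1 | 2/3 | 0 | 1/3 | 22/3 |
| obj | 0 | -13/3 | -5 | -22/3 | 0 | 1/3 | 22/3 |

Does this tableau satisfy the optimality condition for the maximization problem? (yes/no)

The obj-row has a negative entry -22/3 in column d, so it is not optimal.

no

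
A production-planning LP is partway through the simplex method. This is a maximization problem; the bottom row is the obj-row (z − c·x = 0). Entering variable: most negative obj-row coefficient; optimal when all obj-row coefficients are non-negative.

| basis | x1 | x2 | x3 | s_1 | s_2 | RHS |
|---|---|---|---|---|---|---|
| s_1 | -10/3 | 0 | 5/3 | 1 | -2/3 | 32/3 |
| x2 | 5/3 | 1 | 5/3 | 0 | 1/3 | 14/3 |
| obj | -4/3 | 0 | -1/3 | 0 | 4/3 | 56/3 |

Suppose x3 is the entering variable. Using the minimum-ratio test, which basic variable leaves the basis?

Column x3 entries and ratios — s_1: (32/3)/(5/3) = 32/5; x2: (14/3)/(5/3) = 14/5.
Smallest ratio is 14/5 in the row of x2, so x2 leaves.

x2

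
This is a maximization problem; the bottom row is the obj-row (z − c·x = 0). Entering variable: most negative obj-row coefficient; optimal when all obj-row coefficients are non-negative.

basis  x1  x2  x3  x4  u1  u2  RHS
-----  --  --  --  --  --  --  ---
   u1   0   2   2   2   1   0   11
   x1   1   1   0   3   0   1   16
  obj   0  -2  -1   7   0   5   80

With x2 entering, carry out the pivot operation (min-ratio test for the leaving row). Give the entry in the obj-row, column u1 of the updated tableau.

Ratio test on column x2 — row 1: 11/2 = 11/2; row 2: 16/1 = 16. Minimum is 11/2 at row 1 (u1 leaves); pivot element 2.
Divide row 1 by 2; eliminate column x2 from the other rows.
obj-row update in column u1: 0 − (-2)·(1/2) = 1.

1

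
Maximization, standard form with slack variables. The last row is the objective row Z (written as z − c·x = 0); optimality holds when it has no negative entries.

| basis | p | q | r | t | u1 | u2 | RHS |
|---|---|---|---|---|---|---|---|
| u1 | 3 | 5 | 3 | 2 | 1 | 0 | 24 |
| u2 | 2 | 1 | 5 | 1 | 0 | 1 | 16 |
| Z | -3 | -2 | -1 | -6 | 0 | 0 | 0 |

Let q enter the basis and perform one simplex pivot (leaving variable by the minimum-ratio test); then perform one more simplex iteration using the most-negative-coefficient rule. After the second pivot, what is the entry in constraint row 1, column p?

Ratio test on column q — row 1: 24/5 = 24/5; row 2: 16/1 = 16. Minimum is 24/5 at row 1 (u1 leaves); pivot element 5.
Divide row 1 by 5; eliminate column q from the other rows.
Second iteration: most negative Z-row entry is -26/5 in column t, so t enters.
Ratio test on column t — row 1: (24/5)/(2/5) = 12; row 2: (56/5)/(3/5) = 56/3. Minimum is 12 at row 1 (q leaves); pivot element 2/5.
Divide row 1 by 2/5; eliminate column t from the other rows.
After both pivots, the entry at constraint row 1, column p is 3/2.

3/2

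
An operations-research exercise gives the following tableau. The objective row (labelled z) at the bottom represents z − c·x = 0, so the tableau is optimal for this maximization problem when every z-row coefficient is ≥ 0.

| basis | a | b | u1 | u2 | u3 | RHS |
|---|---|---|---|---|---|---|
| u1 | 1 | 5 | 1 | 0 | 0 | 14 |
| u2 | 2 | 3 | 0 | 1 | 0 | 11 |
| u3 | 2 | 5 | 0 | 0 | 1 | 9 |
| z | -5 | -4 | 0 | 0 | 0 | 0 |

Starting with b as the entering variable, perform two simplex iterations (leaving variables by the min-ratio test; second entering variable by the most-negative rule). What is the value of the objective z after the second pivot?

45/2

Ratio test on column b — row 1: 14/5 = 14/5; row 2: 11/3 = 11/3; row 3: 9/5 = 9/5. Minimum is 9/5 at row 3 (u3 leaves); pivot element 5.
Pivot on row 3; the z-row RHS becomes 0 − (-4)·(9/5) = 36/5.
Next entering variable (most negative z-row entry -17/5): a.
Ratio test on column a — row 1: entry -1 ≤ 0; row 2: (28/5)/(4/5) = 7; row 3: (9/5)/(2/5) = 9/2. Minimum is 9/2 at row 3 (b leaves); pivot element 2/5.
After the second pivot the z-row RHS is 36/5 − (-17/5)·(9/2) = 45/2.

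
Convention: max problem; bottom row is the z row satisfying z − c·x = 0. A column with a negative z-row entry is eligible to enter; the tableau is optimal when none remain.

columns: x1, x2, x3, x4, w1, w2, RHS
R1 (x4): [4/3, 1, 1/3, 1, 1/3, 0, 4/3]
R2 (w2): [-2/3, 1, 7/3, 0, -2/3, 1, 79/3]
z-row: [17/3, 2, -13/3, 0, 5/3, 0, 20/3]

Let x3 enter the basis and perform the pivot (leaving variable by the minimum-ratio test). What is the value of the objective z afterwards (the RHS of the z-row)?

Ratio test on column x3 — row 1: (4/3)/(1/3) = 4; row 2: (79/3)/(7/3) = 79/7. Minimum is 4 at row 1 (x4 leaves); pivot element 1/3.
Pivot on row 1; the z-row RHS becomes 20/3 − (-13/3)·4 = 24.

24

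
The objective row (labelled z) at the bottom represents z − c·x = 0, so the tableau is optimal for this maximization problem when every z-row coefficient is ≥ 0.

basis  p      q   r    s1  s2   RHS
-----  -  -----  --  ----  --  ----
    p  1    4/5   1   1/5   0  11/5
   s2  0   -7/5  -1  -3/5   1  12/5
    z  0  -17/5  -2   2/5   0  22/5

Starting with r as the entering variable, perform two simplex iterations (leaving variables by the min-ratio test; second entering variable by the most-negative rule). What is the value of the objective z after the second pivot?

55/4

Ratio test on column r — row 1: (11/5)/1 = 11/5; row 2: entry -1 ≤ 0. Minimum is 11/5 at row 1 (p leaves); pivot element 1.
Pivot on row 1; the z-row RHS becomes 22/5 − (-2)·(11/5) = 44/5.
Next entering variable (most negative z-row entry -9/5): q.
Ratio test on column q — row 1: (11/5)/(4/5) = 11/4; row 2: entry -3/5 ≤ 0. Minimum is 11/4 at row 1 (r leaves); pivot element 4/5.
After the second pivot the z-row RHS is 44/5 − (-9/5)·(11/4) = 55/4.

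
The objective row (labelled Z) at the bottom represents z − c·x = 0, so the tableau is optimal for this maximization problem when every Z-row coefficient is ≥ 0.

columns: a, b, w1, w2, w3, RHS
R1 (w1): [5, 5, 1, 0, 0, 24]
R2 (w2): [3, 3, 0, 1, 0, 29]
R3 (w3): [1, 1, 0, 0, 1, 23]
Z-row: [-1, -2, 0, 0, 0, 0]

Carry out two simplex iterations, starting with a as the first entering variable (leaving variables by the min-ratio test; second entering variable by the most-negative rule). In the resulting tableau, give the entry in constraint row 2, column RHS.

Ratio test on column a — row 1: 24/5 = 24/5; row 2: 29/3 = 29/3; row 3: 23/1 = 23. Minimum is 24/5 at row 1 (w1 leaves); pivot element 5.
Divide row 1 by 5; eliminate column a from the other rows.
Second iteration: most negative Z-row entry is -1 in column b, so b enters.
Ratio test on column b — row 1: (24/5)/1 = 24/5; row 2: entry 0 ≤ 0; row 3: entry 0 ≤ 0. Minimum is 24/5 at row 1 (a leaves); pivot element 1.
Divide row 1 by 1; eliminate column b from the other rows.
After both pivots, the entry at constraint row 2, column RHS is 73/5.

73/5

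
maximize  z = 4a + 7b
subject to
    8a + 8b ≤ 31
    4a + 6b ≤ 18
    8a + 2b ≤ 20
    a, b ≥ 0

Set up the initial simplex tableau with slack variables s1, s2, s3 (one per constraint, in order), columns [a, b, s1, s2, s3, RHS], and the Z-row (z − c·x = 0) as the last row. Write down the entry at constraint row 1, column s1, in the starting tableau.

Slack s1 belongs to constraint 1; its column is the unit vector e_1, so the entry in row 1 is 1.

1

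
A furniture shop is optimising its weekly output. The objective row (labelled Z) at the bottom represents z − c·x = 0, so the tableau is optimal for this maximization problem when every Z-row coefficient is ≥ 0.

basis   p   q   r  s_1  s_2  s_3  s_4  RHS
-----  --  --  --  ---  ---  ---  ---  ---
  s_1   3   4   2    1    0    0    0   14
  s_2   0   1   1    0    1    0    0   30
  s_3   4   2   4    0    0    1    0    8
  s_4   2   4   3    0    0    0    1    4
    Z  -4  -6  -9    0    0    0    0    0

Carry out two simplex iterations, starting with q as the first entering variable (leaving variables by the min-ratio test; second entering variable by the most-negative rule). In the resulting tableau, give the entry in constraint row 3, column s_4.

-4/3

Ratio test on column q — row 1: 14/4 = 7/2; row 2: 30/1 = 30; row 3: 8/2 = 4; row 4: 4/4 = 1. Minimum is 1 at row 4 (s_4 leaves); pivot element 4.
Divide row 4 by 4; eliminate column q from the other rows.
Second iteration: most negative Z-row entry is -9/2 in column r, so r enters.
Ratio test on column r — row 1: entry -1 ≤ 0; row 2: 29/(1/4) = 116; row 3: 6/(5/2) = 12/5; row 4: 1/(3/4) = 4/3. Minimum is 4/3 at row 4 (q leaves); pivot element 3/4.
Divide row 4 by 3/4; eliminate column r from the other rows.
After both pivots, the entry at constraint row 3, column s_4 is -4/3.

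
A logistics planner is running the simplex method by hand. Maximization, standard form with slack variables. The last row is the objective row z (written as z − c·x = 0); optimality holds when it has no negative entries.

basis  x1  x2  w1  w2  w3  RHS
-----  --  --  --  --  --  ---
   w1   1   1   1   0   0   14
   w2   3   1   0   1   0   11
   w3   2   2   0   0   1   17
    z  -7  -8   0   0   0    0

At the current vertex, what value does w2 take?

11

w2 is basic (row 2); its value is the RHS of that row, 11.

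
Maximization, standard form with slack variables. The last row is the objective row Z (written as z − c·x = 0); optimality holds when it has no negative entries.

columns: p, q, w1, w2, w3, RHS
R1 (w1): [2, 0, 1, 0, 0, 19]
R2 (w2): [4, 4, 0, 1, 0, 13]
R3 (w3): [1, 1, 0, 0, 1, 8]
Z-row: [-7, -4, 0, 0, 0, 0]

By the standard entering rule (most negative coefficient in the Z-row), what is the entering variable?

p

Negative Z-row entries: p: -7, q: -4.
The most negative is -7 in column p, so p enters.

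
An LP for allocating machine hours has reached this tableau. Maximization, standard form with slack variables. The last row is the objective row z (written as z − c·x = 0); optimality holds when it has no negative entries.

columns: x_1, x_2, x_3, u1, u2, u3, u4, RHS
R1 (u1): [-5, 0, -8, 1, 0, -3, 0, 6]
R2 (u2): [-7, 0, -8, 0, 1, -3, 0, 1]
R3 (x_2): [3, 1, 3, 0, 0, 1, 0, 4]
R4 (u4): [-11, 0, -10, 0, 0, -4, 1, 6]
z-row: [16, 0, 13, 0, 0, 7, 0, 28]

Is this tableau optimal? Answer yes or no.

yes

Every z-row coefficient is ≥ 0, so the tableau is optimal.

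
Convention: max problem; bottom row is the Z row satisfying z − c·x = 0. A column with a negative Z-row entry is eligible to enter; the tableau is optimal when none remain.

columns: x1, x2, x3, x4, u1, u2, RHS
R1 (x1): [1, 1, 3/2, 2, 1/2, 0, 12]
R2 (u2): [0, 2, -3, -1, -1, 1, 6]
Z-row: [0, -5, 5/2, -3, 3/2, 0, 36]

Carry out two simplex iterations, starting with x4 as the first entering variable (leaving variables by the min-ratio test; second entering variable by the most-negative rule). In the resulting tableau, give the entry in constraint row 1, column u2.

-1/5

Ratio test on column x4 — row 1: 12/2 = 6; row 2: entry -1 ≤ 0. Minimum is 6 at row 1 (x1 leaves); pivot element 2.
Divide row 1 by 2; eliminate column x4 from the other rows.
Second iteration: most negative Z-row entry is -7/2 in column x2, so x2 enters.
Ratio test on column x2 — row 1: 6/(1/2) = 12; row 2: 12/(5/2) = 24/5. Minimum is 24/5 at row 2 (u2 leaves); pivot element 5/2.
Divide row 2 by 5/2; eliminate column x2 from the other rows.
After both pivots, the entry at constraint row 1, column u2 is -1/5.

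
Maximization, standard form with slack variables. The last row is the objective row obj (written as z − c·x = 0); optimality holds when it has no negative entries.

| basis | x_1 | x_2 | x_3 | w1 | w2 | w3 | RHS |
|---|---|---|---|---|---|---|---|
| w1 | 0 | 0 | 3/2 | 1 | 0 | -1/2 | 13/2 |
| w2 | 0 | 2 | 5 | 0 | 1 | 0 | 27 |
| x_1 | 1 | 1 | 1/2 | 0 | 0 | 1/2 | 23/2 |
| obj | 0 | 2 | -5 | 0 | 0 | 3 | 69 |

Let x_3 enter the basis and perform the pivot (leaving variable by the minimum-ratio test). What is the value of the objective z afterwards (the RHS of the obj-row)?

272/3

Ratio test on column x_3 — row 1: (13/2)/(3/2) = 13/3; row 2: 27/5 = 27/5; row 3: (23/2)/(1/2) = 23. Minimum is 13/3 at row 1 (w1 leaves); pivot element 3/2.
Pivot on row 1; the obj-row RHS becomes 69 − (-5)·(13/3) = 272/3.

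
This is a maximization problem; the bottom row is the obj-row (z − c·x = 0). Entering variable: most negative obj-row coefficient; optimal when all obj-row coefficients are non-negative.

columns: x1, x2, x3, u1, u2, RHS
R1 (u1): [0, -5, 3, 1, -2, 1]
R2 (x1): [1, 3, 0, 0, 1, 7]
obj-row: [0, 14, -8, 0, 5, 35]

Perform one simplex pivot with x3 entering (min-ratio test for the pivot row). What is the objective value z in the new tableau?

Ratio test on column x3 — row 1: 1/3 = 1/3; row 2: entry 0 ≤ 0. Minimum is 1/3 at row 1 (u1 leaves); pivot element 3.
Pivot on row 1; the obj-row RHS becomes 35 − (-8)·(1/3) = 113/3.

113/3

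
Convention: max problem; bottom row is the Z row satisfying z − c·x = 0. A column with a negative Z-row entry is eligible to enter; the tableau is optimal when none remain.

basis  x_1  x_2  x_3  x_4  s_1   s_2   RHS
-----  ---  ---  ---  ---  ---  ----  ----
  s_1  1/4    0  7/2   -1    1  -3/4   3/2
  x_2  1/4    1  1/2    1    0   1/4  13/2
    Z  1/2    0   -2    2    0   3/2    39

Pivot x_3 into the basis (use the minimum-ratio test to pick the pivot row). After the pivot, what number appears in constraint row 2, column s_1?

-1/7

Ratio test on column x_3 — row 1: (3/2)/(7/2) = 3/7; row 2: (13/2)/(1/2) = 13. Minimum is 3/7 at row 1 (s_1 leaves); pivot element 7/2.
Divide row 1 by 7/2; eliminate column x_3 from the other rows.
Row 2 update in column s_1: 0 − (1/2)·(2/7) = -1/7.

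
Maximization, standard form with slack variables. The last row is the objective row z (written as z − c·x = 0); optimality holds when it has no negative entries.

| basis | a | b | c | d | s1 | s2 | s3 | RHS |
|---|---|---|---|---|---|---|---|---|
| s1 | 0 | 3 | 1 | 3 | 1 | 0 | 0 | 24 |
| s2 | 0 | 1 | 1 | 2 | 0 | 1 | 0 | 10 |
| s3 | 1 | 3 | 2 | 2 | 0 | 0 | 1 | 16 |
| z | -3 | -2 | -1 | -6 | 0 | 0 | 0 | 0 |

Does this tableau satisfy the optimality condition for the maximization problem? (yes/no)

The z-row has a negative entry -6 in column d, so it is not optimal.

no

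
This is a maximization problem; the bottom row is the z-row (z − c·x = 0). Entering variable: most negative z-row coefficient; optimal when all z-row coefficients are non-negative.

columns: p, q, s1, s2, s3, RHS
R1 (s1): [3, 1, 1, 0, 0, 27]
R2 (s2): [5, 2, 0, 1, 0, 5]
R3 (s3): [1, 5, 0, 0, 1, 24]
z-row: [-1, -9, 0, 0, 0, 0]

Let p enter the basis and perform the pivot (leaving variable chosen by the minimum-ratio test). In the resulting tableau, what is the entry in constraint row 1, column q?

Ratio test on column p — row 1: 27/3 = 9; row 2: 5/5 = 1; row 3: 24/1 = 24. Minimum is 1 at row 2 (s2 leaves); pivot element 5.
Divide row 2 by 5; eliminate column p from the other rows.
Row 1 update in column q: 1 − 3·(2/5) = -1/5.

-1/5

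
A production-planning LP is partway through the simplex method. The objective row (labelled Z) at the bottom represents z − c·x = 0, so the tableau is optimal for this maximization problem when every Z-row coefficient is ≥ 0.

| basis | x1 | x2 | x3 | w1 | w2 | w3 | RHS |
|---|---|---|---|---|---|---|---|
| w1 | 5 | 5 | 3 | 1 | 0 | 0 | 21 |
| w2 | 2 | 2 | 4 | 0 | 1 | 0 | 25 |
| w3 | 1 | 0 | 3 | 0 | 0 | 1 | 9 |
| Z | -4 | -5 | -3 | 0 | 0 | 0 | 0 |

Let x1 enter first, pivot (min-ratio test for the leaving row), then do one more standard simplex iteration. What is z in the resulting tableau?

21

Ratio test on column x1 — row 1: 21/5 = 21/5; row 2: 25/2 = 25/2; row 3: 9/1 = 9. Minimum is 21/5 at row 1 (w1 leaves); pivot element 5.
Pivot on row 1; the Z-row RHS becomes 0 − (-4)·(21/5) = 84/5.
Next entering variable (most negative Z-row entry -1): x2.
Ratio test on column x2 — row 1: (21/5)/1 = 21/5; row 2: entry 0 ≤ 0; row 3: entry -1 ≤ 0. Minimum is 21/5 at row 1 (x1 leaves); pivot element 1.
After the second pivot the Z-row RHS is 84/5 − (-1)·(21/5) = 21.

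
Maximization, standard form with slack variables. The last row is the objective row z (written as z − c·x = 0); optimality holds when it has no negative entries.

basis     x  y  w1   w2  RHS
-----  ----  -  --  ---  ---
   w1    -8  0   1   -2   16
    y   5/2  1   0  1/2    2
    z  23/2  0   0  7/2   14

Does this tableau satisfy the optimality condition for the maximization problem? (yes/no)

Every z-row coefficient is ≥ 0, so the tableau is optimal.

yes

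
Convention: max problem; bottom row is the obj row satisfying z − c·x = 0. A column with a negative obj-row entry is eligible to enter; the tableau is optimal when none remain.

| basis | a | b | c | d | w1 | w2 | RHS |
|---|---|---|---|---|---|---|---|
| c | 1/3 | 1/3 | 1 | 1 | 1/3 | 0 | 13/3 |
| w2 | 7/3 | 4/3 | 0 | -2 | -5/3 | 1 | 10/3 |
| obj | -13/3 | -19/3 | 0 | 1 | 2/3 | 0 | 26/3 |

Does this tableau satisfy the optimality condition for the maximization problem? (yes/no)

no

The obj-row has a negative entry -19/3 in column b, so it is not optimal.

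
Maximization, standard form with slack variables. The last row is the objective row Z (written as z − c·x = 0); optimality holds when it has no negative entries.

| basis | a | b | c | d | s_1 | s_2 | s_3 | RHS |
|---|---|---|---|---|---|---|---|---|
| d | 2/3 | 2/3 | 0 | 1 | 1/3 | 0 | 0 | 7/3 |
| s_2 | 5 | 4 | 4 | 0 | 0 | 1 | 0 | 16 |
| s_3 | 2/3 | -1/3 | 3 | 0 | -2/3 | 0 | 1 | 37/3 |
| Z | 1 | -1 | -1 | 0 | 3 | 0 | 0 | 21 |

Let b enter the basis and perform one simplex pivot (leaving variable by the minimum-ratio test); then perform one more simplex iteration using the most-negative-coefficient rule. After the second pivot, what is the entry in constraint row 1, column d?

Ratio test on column b — row 1: (7/3)/(2/3) = 7/2; row 2: 16/4 = 4; row 3: entry -1/3 ≤ 0. Minimum is 7/2 at row 1 (d leaves); pivot element 2/3.
Divide row 1 by 2/3; eliminate column b from the other rows.
Second iteration: most negative Z-row entry is -1 in column c, so c enters.
Ratio test on column c — row 1: entry 0 ≤ 0; row 2: 2/4 = 1/2; row 3: (27/2)/3 = 9/2. Minimum is 1/2 at row 2 (s_2 leaves); pivot element 4.
Divide row 2 by 4; eliminate column c from the other rows.
After both pivots, the entry at constraint row 1, column d is 3/2.

3/2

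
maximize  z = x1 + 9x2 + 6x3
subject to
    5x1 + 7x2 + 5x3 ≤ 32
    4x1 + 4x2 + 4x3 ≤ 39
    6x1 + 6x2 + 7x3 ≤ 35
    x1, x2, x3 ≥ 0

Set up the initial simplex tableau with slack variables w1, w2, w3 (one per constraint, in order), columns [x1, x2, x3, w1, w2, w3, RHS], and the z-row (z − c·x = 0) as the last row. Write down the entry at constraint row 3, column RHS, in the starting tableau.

35

The RHS of constraint 3 is b_3 = 35.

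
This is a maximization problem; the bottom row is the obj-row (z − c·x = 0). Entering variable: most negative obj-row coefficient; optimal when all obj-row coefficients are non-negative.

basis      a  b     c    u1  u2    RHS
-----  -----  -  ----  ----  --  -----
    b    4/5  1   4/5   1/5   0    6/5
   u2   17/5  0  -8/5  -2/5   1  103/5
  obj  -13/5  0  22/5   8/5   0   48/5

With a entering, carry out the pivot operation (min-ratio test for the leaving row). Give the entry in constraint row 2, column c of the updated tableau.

-5

Ratio test on column a — row 1: (6/5)/(4/5) = 3/2; row 2: (103/5)/(17/5) = 103/17. Minimum is 3/2 at row 1 (b leaves); pivot element 4/5.
Divide row 1 by 4/5; eliminate column a from the other rows.
Row 2 update in column c: -8/5 − (17/5)·1 = -5.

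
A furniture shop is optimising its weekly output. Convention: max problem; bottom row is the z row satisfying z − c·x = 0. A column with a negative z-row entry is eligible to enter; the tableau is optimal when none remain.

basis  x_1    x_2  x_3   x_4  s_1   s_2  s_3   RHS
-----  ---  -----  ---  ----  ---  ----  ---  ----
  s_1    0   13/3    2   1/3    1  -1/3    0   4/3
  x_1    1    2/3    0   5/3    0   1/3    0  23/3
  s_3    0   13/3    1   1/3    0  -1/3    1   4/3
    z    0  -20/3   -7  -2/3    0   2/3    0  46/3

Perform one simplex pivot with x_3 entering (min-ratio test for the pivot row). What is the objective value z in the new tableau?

20

Ratio test on column x_3 — row 1: (4/3)/2 = 2/3; row 2: entry 0 ≤ 0; row 3: (4/3)/1 = 4/3. Minimum is 2/3 at row 1 (s_1 leaves); pivot element 2.
Pivot on row 1; the z-row RHS becomes 46/3 − (-7)·(2/3) = 20.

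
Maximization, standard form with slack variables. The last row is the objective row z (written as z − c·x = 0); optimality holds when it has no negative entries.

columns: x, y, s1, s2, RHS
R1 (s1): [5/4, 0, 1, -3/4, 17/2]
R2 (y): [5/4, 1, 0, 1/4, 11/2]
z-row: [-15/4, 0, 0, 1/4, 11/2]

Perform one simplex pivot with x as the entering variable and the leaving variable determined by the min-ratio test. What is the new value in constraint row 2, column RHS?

22/5

Ratio test on column x — row 1: (17/2)/(5/4) = 34/5; row 2: (11/2)/(5/4) = 22/5. Minimum is 22/5 at row 2 (y leaves); pivot element 5/4.
Divide row 2 by 5/4; eliminate column x from the other rows.
In the new row 2, the RHS entry is the old entry divided by the pivot: (11/2)/(5/4) = 22/5.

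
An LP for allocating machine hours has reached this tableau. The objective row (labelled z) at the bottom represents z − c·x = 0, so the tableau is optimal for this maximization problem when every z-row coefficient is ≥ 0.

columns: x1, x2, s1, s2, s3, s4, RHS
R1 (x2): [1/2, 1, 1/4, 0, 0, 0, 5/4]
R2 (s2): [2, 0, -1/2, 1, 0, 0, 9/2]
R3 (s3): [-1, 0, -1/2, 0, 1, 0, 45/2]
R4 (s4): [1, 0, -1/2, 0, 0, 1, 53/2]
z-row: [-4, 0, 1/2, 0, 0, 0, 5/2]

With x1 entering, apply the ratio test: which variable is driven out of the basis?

Column x1 entries and ratios — x2: (5/4)/(1/2) = 5/2; s2: (9/2)/2 = 9/4; s3: -1 ≤ 0, skip; s4: (53/2)/1 = 53/2.
Smallest ratio is 9/4 in the row of s2, so s2 leaves.

s2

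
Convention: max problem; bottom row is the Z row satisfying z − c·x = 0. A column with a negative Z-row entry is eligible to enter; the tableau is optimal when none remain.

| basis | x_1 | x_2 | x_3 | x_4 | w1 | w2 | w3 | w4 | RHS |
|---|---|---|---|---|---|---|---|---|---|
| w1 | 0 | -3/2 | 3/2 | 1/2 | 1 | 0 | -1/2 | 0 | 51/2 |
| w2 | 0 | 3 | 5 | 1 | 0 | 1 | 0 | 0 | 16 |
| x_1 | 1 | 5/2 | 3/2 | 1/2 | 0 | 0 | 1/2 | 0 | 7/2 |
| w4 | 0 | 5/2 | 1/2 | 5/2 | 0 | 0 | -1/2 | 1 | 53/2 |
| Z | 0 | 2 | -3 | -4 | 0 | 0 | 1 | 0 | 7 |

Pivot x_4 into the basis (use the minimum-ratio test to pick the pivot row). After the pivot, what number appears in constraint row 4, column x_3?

-7

Ratio test on column x_4 — row 1: (51/2)/(1/2) = 51; row 2: 16/1 = 16; row 3: (7/2)/(1/2) = 7; row 4: (53/2)/(5/2) = 53/5. Minimum is 7 at row 3 (x_1 leaves); pivot element 1/2.
Divide row 3 by 1/2; eliminate column x_4 from the other rows.
Row 4 update in column x_3: 1/2 − (5/2)·3 = -7.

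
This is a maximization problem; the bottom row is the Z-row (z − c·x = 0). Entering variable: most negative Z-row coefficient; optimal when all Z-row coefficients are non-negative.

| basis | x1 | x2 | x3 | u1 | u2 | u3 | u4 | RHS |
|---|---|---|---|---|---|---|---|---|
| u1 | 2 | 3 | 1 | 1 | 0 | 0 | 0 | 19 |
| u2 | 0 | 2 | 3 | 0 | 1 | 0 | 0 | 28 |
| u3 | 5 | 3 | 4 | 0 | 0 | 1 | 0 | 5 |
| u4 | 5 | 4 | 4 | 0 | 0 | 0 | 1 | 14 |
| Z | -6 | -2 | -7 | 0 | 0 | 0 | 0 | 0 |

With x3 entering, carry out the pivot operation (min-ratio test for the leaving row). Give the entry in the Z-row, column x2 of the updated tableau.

Ratio test on column x3 — row 1: 19/1 = 19; row 2: 28/3 = 28/3; row 3: 5/4 = 5/4; row 4: 14/4 = 7/2. Minimum is 5/4 at row 3 (u3 leaves); pivot element 4.
Divide row 3 by 4; eliminate column x3 from the other rows.
Z-row update in column x2: -2 − (-7)·(3/4) = 13/4.

13/4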